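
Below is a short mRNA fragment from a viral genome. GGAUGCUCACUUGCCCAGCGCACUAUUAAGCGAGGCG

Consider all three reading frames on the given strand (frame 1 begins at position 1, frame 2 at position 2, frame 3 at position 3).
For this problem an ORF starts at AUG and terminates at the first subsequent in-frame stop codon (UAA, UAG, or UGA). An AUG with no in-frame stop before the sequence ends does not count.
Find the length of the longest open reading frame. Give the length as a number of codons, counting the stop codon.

9

Frame 1: GGA UGC UCA CUU GCC CAG CGC ACU AUU AAG CGA GGC — no AUG→stop ORF.
Frame 2: GAU GCU CAC UUG CCC AGC GCA CUA UUA AGC GAG GCG — no AUG→stop ORF.
Frame 3: AUG CUC ACU UGC CCA GCG CAC UAU UAA GCG AGG — AUG at 3, stop UAA at 27 → 27 nt.
Longest: frame 3, positions 3–29, 27 nt = 9 codons = 8 aa. → 9 codons.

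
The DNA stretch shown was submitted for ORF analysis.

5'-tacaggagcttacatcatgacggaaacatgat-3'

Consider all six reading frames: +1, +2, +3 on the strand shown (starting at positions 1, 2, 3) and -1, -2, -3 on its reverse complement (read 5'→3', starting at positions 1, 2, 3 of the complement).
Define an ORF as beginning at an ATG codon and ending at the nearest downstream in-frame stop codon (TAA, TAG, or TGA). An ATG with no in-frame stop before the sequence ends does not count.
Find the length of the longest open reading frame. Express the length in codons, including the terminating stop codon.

5

Reverse complement (5'→3'): ATCATGTTTCCGTCATGATGTAAGCTCCTGTA
Frame +1: TAC AGG AGC TTA CAT CAT GAC GGA AAC ATG — no ATG→stop ORF.
Frame +2: ACA GGA GCT TAC ATC ATG ACG GAA ACA TGA — ATG at 17, stop TGA at 29 → 15 nt.
Frame +3: CAG GAG CTT ACA TCA TGA CGG AAA CAT GAT — no ATG→stop ORF.
Frame -1: ATC ATG TTT CCG TCA TGA TGT AAG CTC CTG — ATG at 4, stop TGA at 16 → 15 nt.
Frame -2: TCA TGT TTC CGT CAT GAT GTA AGC TCC TGT — no ATG→stop ORF.
Frame -3: CAT GTT TCC GTC ATG ATG TAA GCT CCT GTA — ATG at 15, stop TAA at 21 → 9 nt; ATG at 18, stop TAA at 21 → 6 nt.
Longest: frame +2, positions 17–31, 15 nt = 5 codons = 4 aa. → 5 codons.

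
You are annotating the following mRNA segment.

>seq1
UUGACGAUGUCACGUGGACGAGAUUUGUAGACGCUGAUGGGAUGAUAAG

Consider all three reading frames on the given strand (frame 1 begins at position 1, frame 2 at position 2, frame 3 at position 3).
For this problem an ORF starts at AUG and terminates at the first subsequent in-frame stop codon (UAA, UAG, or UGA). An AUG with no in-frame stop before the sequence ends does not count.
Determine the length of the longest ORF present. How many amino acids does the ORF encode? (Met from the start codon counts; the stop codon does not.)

Frame 1: UUG ACG AUG UCA CGU GGA CGA GAU UUG UAG ACG CUG AUG GGA UGA UAA — AUG at 7, stop UAG at 28 → 24 nt; AUG at 37, stop UGA at 43 → 9 nt.
Frame 2: UGA CGA UGU CAC GUG GAC GAG AUU UGU AGA CGC UGA UGG GAU GAU AAG — no AUG→stop ORF.
Frame 3: GAC GAU GUC ACG UGG ACG AGA UUU GUA GAC GCU GAU GGG AUG AUA — no AUG→stop ORF.
Longest: frame 1, positions 7–30, 24 nt = 8 codons = 7 aa. → 7 amino acids.

7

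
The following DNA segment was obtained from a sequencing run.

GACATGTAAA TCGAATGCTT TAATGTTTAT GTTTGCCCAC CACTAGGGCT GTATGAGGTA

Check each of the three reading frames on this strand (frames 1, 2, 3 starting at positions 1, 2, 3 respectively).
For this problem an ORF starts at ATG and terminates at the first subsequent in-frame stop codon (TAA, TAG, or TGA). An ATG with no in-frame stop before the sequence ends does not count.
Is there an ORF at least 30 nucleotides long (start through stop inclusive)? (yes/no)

no

Frame 1: GAC ATG TAA ATC GAA TGC TTT AAT GTT TAT GTT TGC CCA CCA CTA GGG CTG TAT GAG GTA — ATG at 4, stop TAA at 7 → 6 nt.
Frame 2: ACA TGT AAA TCG AAT GCT TTA ATG TTT ATG TTT GCC CAC CAC TAG GGC TGT ATG AGG — ATG at 23, stop TAG at 44 → 24 nt; ATG at 29, stop TAG at 44 → 18 nt.
Frame 3: CAT GTA AAT CGA ATG CTT TAA TGT TTA TGT TTG CCC ACC ACT AGG GCT GTA TGA GGT — ATG at 15, stop TAA at 21 → 9 nt.
Largest ORF found is 24 nucleotides < 30, so no.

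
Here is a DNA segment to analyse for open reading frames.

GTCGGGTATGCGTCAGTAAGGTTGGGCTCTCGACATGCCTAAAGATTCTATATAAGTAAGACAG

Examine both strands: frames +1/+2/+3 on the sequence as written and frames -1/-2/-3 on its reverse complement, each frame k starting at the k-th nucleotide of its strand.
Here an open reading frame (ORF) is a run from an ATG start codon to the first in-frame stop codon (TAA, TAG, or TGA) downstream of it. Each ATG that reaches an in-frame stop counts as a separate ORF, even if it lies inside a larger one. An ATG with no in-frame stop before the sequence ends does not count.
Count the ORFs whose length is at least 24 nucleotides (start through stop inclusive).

Reverse complement (5'→3'): CTGTCTTACTTATATAGAATCTTTAGGCATGTCGAGAGCCCAACCTTACTGACGCATACCCGAC
Frame +1: GTC GGG TAT GCG TCA GTA AGG TTG GGC TCT CGA CAT GCC TAA AGA TTC TAT ATA AGT AAG ACA — no ATG→stop ORF.
Frame +2: TCG GGT ATG CGT CAG TAA GGT TGG GCT CTC GAC ATG CCT AAA GAT TCT ATA TAA GTA AGA CAG — ATG at 8, stop TAA at 17 → 12 nt; ATG at 35, stop TAA at 53 → 21 nt.
Frame +3: CGG GTA TGC GTC AGT AAG GTT GGG CTC TCG ACA TGC CTA AAG ATT CTA TAT AAG TAA GAC — no ATG→stop ORF.
Frame -1: CTG TCT TAC TTA TAT AGA ATC TTT AGG CAT GTC GAG AGC CCA ACC TTA CTG ACG CAT ACC CGA — no ATG→stop ORF.
Frame -2: TGT CTT ACT TAT ATA GAA TCT TTA GGC ATG TCG AGA GCC CAA CCT TAC TGA CGC ATA CCC GAC — ATG at 29, stop TGA at 50 → 24 nt.
Frame -3: GTC TTA CTT ATA TAG AAT CTT TAG GCA TGT CGA GAG CCC AAC CTT ACT GAC GCA TAC CCG — no ATG→stop ORF.
ORFs ≥ 24 nucleotides: frame -2 29–52 (24 nucleotides). Count = 1.

1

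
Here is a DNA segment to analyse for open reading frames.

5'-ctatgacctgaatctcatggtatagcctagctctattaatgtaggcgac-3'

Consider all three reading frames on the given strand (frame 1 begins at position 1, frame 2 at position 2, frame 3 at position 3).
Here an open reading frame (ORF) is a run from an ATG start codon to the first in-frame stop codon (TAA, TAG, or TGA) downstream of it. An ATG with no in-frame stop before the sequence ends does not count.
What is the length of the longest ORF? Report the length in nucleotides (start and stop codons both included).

Frame 1: CTA TGA CCT GAA TCT CAT GGT ATA GCC TAG CTC TAT TAA TGT AGG CGA — no ATG→stop ORF.
Frame 2: TAT GAC CTG AAT CTC ATG GTA TAG CCT AGC TCT ATT AAT GTA GGC GAC — ATG at 17, stop TAG at 23 → 9 nt.
Frame 3: ATG ACC TGA ATC TCA TGG TAT AGC CTA GCT CTA TTA ATG TAG GCG — ATG at 3, stop TGA at 9 → 9 nt; ATG at 39, stop TAG at 42 → 6 nt.
Longest: frame 2, positions 17–25, 9 nt = 3 codons = 2 aa. → 9 nucleotides.

9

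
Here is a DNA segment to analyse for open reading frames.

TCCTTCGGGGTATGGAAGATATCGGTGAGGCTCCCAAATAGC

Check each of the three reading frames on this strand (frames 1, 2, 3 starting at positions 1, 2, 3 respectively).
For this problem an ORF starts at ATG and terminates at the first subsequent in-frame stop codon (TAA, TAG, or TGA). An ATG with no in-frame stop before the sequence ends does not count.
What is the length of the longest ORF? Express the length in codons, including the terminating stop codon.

Frame 1: TCC TTC GGG GTA TGG AAG ATA TCG GTG AGG CTC CCA AAT AGC — no ATG→stop ORF.
Frame 2: CCT TCG GGG TAT GGA AGA TAT CGG TGA GGC TCC CAA ATA — no ATG→stop ORF.
Frame 3: CTT CGG GGT ATG GAA GAT ATC GGT GAG GCT CCC AAA TAG — ATG at 12, stop TAG at 39 → 30 nt.
Longest: frame 3, positions 12–41, 30 nt = 10 codons = 9 aa. → 10 codons.

10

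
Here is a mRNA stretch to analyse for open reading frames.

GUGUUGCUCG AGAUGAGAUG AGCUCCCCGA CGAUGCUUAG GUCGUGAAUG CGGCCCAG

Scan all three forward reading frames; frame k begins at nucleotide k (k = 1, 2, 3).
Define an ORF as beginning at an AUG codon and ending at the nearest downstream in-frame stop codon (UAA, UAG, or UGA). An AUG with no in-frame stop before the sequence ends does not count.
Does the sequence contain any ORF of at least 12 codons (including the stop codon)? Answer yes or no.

Frame 1: GUG UUG CUC GAG AUG AGA UGA GCU CCC CGA CGA UGC UUA GGU CGU GAA UGC GGC CCA — AUG at 13, stop UGA at 19 → 9 nt.
Frame 2: UGU UGC UCG AGA UGA GAU GAG CUC CCC GAC GAU GCU UAG GUC GUG AAU GCG GCC CAG — no AUG→stop ORF.
Frame 3: GUU GCU CGA GAU GAG AUG AGC UCC CCG ACG AUG CUU AGG UCG UGA AUG CGG CCC — AUG at 18, stop UGA at 45 → 30 nt; AUG at 33, stop UGA at 45 → 15 nt.
Largest ORF found is 10 codons < 12, so no.

no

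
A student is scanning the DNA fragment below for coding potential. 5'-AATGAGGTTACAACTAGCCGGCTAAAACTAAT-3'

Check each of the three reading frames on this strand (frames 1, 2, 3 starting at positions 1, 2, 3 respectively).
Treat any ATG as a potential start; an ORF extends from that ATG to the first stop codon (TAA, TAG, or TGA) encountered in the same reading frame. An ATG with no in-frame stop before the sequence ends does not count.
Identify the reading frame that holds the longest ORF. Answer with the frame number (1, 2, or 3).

Frame 1: AAT GAG GTT ACA ACT AGC CGG CTA AAA CTA — no ATG→stop ORF.
Frame 2: ATG AGG TTA CAA CTA GCC GGC TAA AAC TAA — ATG at 2, stop TAA at 23 → 24 nt.
Frame 3: TGA GGT TAC AAC TAG CCG GCT AAA ACT AAT — no ATG→stop ORF.
Longest ORF is 24 nt in frame 2 (positions 2–25).

2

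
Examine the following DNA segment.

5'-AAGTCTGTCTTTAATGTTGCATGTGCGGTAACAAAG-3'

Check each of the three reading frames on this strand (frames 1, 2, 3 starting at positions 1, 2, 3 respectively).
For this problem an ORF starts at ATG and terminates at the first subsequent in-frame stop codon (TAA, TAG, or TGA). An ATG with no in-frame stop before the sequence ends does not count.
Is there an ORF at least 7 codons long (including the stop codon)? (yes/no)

no

Frame 1: AAG TCT GTC TTT AAT GTT GCA TGT GCG GTA ACA AAG — no ATG→stop ORF.
Frame 2: AGT CTG TCT TTA ATG TTG CAT GTG CGG TAA CAA — ATG at 14, stop TAA at 29 → 18 nt.
Frame 3: GTC TGT CTT TAA TGT TGC ATG TGC GGT AAC AAA — no ATG→stop ORF.
Largest ORF found is 6 codons < 7, so no.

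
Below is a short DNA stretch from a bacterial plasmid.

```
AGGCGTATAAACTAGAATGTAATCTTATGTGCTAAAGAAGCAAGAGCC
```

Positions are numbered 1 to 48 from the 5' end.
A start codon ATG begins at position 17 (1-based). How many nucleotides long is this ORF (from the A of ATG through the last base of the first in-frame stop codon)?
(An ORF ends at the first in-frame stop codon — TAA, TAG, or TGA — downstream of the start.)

Codons from position 17: ATG (17–19), TAA (20–22).
TAA is the first in-frame stop; ORF spans 17–22, 6 nucleotides.

6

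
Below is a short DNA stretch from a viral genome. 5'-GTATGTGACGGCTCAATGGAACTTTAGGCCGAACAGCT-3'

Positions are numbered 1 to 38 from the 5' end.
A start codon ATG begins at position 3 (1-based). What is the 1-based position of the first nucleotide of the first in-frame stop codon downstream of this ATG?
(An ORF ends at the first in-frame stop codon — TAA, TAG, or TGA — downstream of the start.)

Codons from position 3: ATG (3–5), TGA (6–8).
TGA is a stop codon; it begins at position 6.

6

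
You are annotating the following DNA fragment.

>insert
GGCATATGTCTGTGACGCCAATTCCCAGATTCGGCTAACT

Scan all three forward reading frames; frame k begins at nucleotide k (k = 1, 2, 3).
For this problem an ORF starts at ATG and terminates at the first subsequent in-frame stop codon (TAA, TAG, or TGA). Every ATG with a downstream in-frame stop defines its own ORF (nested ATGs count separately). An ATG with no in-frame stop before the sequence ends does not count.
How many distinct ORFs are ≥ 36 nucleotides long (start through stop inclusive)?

0

Frame 1: GGC ATA TGT CTG TGA CGC CAA TTC CCA GAT TCG GCT AAC — no ATG→stop ORF.
Frame 2: GCA TAT GTC TGT GAC GCC AAT TCC CAG ATT CGG CTA ACT — no ATG→stop ORF.
Frame 3: CAT ATG TCT GTG ACG CCA ATT CCC AGA TTC GGC TAA — ATG at 6, stop TAA at 36 → 33 nt.
No ORF reaches 36 nucleotides. Count = 0.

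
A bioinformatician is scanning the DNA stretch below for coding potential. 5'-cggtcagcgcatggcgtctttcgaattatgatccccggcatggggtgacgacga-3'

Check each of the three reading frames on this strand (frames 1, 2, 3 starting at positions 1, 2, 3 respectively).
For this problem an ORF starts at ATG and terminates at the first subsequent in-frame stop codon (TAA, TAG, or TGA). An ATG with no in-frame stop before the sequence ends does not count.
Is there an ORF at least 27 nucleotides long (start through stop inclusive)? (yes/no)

no

Frame 1: CGG TCA GCG CAT GGC GTC TTT CGA ATT ATG ATC CCC GGC ATG GGG TGA CGA CGA — ATG at 28, stop TGA at 46 → 21 nt; ATG at 40, stop TGA at 46 → 9 nt.
Frame 2: GGT CAG CGC ATG GCG TCT TTC GAA TTA TGA TCC CCG GCA TGG GGT GAC GAC — ATG at 11, stop TGA at 29 → 21 nt.
Frame 3: GTC AGC GCA TGG CGT CTT TCG AAT TAT GAT CCC CGG CAT GGG GTG ACG ACG — no ATG→stop ORF.
Largest ORF found is 21 nucleotides < 27, so no.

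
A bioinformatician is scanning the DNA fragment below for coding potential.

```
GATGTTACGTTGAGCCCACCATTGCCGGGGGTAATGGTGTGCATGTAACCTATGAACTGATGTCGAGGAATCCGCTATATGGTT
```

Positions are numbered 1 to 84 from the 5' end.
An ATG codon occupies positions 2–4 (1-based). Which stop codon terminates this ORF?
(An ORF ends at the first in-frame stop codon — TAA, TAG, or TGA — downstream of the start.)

Codons from position 2: ATG (2–4), TTA (5–7), CGT (8–10), TGA (11–13).
The first in-frame stop codon is TGA.

TGA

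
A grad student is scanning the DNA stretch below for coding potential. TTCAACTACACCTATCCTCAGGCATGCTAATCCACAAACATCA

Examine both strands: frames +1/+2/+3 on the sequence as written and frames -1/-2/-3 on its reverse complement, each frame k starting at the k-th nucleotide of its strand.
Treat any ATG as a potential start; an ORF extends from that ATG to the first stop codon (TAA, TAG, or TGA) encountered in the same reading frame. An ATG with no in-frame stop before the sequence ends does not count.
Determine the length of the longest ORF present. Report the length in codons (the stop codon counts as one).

8

Reverse complement (5'→3'): TGATGTTTGTGGATTAGCATGCCTGAGGATAGGTGTAGTTGAA
Frame +1: TTC AAC TAC ACC TAT CCT CAG GCA TGC TAA TCC ACA AAC ATC — no ATG→stop ORF.
Frame +2: TCA ACT ACA CCT ATC CTC AGG CAT GCT AAT CCA CAA ACA TCA — no ATG→stop ORF.
Frame +3: CAA CTA CAC CTA TCC TCA GGC ATG CTA ATC CAC AAA CAT — no ATG→stop ORF.
Frame -1: TGA TGT TTG TGG ATT AGC ATG CCT GAG GAT AGG TGT AGT TGA — ATG at 19, stop TGA at 40 → 24 nt.
Frame -2: GAT GTT TGT GGA TTA GCA TGC CTG AGG ATA GGT GTA GTT GAA — no ATG→stop ORF.
Frame -3: ATG TTT GTG GAT TAG CAT GCC TGA GGA TAG GTG TAG TTG — ATG at 3, stop TAG at 15 → 15 nt.
Longest: frame -1, positions 19–42, 24 nt = 8 codons = 7 aa. → 8 codons.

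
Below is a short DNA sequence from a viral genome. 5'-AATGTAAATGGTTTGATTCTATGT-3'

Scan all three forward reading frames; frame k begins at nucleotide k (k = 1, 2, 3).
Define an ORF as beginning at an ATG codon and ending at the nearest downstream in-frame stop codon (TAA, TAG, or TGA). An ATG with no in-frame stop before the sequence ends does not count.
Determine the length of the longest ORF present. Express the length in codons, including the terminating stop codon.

Frame 1: AAT GTA AAT GGT TTG ATT CTA TGT — no ATG→stop ORF.
Frame 2: ATG TAA ATG GTT TGA TTC TAT — ATG at 2, stop TAA at 5 → 6 nt; ATG at 8, stop TGA at 14 → 9 nt.
Frame 3: TGT AAA TGG TTT GAT TCT ATG — no ATG→stop ORF.
Longest: frame 2, positions 8–16, 9 nt = 3 codons = 2 aa. → 3 codons.

3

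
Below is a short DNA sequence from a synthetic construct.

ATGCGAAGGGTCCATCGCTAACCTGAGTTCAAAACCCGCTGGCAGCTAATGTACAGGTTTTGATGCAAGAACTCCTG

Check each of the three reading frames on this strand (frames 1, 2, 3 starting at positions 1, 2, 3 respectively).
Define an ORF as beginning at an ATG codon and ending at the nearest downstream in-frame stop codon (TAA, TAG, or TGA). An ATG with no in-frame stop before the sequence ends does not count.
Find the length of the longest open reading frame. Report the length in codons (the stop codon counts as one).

7

Frame 1: ATG CGA AGG GTC CAT CGC TAA CCT GAG TTC AAA ACC CGC TGG CAG CTA ATG TAC AGG TTT TGA TGC AAG AAC TCC — ATG at 1, stop TAA at 19 → 21 nt; ATG at 49, stop TGA at 61 → 15 nt.
Frame 2: TGC GAA GGG TCC ATC GCT AAC CTG AGT TCA AAA CCC GCT GGC AGC TAA TGT ACA GGT TTT GAT GCA AGA ACT CCT — no ATG→stop ORF.
Frame 3: GCG AAG GGT CCA TCG CTA ACC TGA GTT CAA AAC CCG CTG GCA GCT AAT GTA CAG GTT TTG ATG CAA GAA CTC CTG — no ATG→stop ORF.
Longest: frame 1, positions 1–21, 21 nt = 7 codons = 6 aa. → 7 codons.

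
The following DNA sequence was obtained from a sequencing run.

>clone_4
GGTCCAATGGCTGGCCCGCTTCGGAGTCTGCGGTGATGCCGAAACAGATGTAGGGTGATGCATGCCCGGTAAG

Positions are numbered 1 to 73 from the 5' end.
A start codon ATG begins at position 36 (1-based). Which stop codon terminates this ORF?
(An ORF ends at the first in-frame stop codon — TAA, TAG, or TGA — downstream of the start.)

Codons from position 36: ATG (36–38), CCG (39–41), AAA (42–44), CAG (45–47), ATG (48–50), TAG (51–53).
The first in-frame stop codon is TAG.

TAG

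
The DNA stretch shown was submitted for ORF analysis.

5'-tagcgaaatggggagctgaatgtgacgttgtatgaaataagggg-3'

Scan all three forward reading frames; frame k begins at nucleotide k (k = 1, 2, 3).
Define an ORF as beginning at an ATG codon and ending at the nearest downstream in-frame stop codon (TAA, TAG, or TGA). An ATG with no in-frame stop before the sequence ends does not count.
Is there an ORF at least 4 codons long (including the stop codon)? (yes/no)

yes

Frame 1: TAG CGA AAT GGG GAG CTG AAT GTG ACG TTG TAT GAA ATA AGG — no ATG→stop ORF.
Frame 2: AGC GAA ATG GGG AGC TGA ATG TGA CGT TGT ATG AAA TAA GGG — ATG at 8, stop TGA at 17 → 12 nt; ATG at 20, stop TGA at 23 → 6 nt; ATG at 32, stop TAA at 38 → 9 nt.
Frame 3: GCG AAA TGG GGA GCT GAA TGT GAC GTT GTA TGA AAT AAG GGG — no ATG→stop ORF.
Frame 2 has an ORF of 4 codons (positions 8–19) ≥ 4, so yes.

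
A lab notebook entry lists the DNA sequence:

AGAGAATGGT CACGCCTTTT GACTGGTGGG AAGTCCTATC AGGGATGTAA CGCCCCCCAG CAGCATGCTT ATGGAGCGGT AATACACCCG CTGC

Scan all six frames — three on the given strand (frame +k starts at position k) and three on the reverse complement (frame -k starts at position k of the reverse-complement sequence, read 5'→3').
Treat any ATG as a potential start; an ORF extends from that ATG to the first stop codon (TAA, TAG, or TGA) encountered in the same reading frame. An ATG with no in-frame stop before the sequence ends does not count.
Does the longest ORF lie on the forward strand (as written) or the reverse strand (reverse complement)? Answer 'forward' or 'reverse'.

Reverse complement (5'→3'): GCAGCGGGTGTATTACCGCTCCATAAGCATGCTGCTGGGGGGCGTTACATCCCTGATAGGACTTCCCACCAGTCAAAAGGCGTGACCATTCTCT
Frame +1: AGA GAA TGG TCA CGC CTT TTG ACT GGT GGG AAG TCC TAT CAG GGA TGT AAC GCC CCC CAG CAG CAT GCT TAT GGA GCG GTA ATA CAC CCG CTG — no ATG→stop ORF.
Frame +2: GAG AAT GGT CAC GCC TTT TGA CTG GTG GGA AGT CCT ATC AGG GAT GTA ACG CCC CCC AGC AGC ATG CTT ATG GAG CGG TAA TAC ACC CGC TGC — ATG at 65, stop TAA at 80 → 18 nt; ATG at 71, stop TAA at 80 → 12 nt.
Frame +3: AGA ATG GTC ACG CCT TTT GAC TGG TGG GAA GTC CTA TCA GGG ATG TAA CGC CCC CCA GCA GCA TGC TTA TGG AGC GGT AAT ACA CCC GCT — ATG at 6, stop TAA at 48 → 45 nt; ATG at 45, stop TAA at 48 → 6 nt.
Frame -1: GCA GCG GGT GTA TTA CCG CTC CAT AAG CAT GCT GCT GGG GGG CGT TAC ATC CCT GAT AGG ACT TCC CAC CAG TCA AAA GGC GTG ACC ATT CTC — no ATG→stop ORF.
Frame -2: CAG CGG GTG TAT TAC CGC TCC ATA AGC ATG CTG CTG GGG GGC GTT ACA TCC CTG ATA GGA CTT CCC ACC AGT CAA AAG GCG TGA CCA TTC TCT — ATG at 29, stop TGA at 83 → 57 nt.
Frame -3: AGC GGG TGT ATT ACC GCT CCA TAA GCA TGC TGC TGG GGG GCG TTA CAT CCC TGA TAG GAC TTC CCA CCA GTC AAA AGG CGT GAC CAT TCT — no ATG→stop ORF.
Forward-strand max 45 nt; reverse-strand max 57 nt. The reverse strand has the longer ORF.

reverse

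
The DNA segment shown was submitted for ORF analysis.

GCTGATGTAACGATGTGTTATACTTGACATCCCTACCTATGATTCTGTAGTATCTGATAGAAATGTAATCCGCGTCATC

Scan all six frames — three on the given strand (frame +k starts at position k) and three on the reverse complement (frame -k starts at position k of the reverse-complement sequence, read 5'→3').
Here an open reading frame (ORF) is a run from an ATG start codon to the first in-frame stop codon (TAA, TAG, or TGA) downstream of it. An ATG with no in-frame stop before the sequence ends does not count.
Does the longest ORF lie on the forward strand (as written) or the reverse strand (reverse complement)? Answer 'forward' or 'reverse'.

Reverse complement (5'→3'): GATGACGCGGATTACATTTCTATCAGATACTACAGAATCATAGGTAGGGATGTCAAGTATAACACATCGTTACATCAGC
Frame +1: GCT GAT GTA ACG ATG TGT TAT ACT TGA CAT CCC TAC CTA TGA TTC TGT AGT ATC TGA TAG AAA TGT AAT CCG CGT CAT — ATG at 13, stop TGA at 25 → 15 nt.
Frame +2: CTG ATG TAA CGA TGT GTT ATA CTT GAC ATC CCT ACC TAT GAT TCT GTA GTA TCT GAT AGA AAT GTA ATC CGC GTC ATC — ATG at 5, stop TAA at 8 → 6 nt.
Frame +3: TGA TGT AAC GAT GTG TTA TAC TTG ACA TCC CTA CCT ATG ATT CTG TAG TAT CTG ATA GAA ATG TAA TCC GCG TCA — ATG at 39, stop TAG at 48 → 12 nt; ATG at 63, stop TAA at 66 → 6 nt.
Frame -1: GAT GAC GCG GAT TAC ATT TCT ATC AGA TAC TAC AGA ATC ATA GGT AGG GAT GTC AAG TAT AAC ACA TCG TTA CAT CAG — no ATG→stop ORF.
Frame -2: ATG ACG CGG ATT ACA TTT CTA TCA GAT ACT ACA GAA TCA TAG GTA GGG ATG TCA AGT ATA ACA CAT CGT TAC ATC AGC — ATG at 2, stop TAG at 41 → 42 nt.
Frame -3: TGA CGC GGA TTA CAT TTC TAT CAG ATA CTA CAG AAT CAT AGG TAG GGA TGT CAA GTA TAA CAC ATC GTT ACA TCA — no ATG→stop ORF.
Forward-strand max 15 nt; reverse-strand max 42 nt. The reverse strand has the longer ORF.

reverse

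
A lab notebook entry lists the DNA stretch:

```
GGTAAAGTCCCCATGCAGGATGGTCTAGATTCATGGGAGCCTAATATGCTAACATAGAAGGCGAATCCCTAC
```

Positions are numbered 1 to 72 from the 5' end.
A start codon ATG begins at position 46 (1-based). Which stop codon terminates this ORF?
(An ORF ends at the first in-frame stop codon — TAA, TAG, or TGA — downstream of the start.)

Codons from position 46: ATG (46–48), CTA (49–51), ACA (52–54), TAG (55–57).
The first in-frame stop codon is TAG.

TAG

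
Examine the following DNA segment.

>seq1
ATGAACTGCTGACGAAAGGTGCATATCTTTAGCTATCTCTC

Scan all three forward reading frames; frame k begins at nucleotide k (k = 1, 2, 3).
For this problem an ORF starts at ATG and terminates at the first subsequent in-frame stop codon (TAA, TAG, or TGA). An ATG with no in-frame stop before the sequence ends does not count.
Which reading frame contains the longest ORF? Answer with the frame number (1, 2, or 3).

1

Frame 1: ATG AAC TGC TGA CGA AAG GTG CAT ATC TTT AGC TAT CTC — ATG at 1, stop TGA at 10 → 12 nt.
Frame 2: TGA ACT GCT GAC GAA AGG TGC ATA TCT TTA GCT ATC TCT — no ATG→stop ORF.
Frame 3: GAA CTG CTG ACG AAA GGT GCA TAT CTT TAG CTA TCT CTC — no ATG→stop ORF.
Longest ORF is 12 nt in frame 1 (positions 1–12).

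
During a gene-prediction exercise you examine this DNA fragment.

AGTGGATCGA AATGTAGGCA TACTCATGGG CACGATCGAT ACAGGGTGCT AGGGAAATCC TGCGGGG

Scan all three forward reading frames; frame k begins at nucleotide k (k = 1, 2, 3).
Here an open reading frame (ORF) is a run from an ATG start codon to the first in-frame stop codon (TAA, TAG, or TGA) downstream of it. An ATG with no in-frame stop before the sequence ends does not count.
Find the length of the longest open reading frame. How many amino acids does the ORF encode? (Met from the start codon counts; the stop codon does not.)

Frame 1: AGT GGA TCG AAA TGT AGG CAT ACT CAT GGG CAC GAT CGA TAC AGG GTG CTA GGG AAA TCC TGC GGG — no ATG→stop ORF.
Frame 2: GTG GAT CGA AAT GTA GGC ATA CTC ATG GGC ACG ATC GAT ACA GGG TGC TAG GGA AAT CCT GCG GGG — ATG at 26, stop TAG at 50 → 27 nt.
Frame 3: TGG ATC GAA ATG TAG GCA TAC TCA TGG GCA CGA TCG ATA CAG GGT GCT AGG GAA ATC CTG CGG — ATG at 12, stop TAG at 15 → 6 nt.
Longest: frame 2, positions 26–52, 27 nt = 9 codons = 8 aa. → 8 amino acids.

8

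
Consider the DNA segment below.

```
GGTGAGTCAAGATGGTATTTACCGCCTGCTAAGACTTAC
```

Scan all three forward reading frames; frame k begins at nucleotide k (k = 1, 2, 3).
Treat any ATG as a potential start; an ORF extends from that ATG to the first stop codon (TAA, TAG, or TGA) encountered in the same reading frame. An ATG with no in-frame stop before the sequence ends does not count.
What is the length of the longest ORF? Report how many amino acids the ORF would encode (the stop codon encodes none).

Frame 1: GGT GAG TCA AGA TGG TAT TTA CCG CCT GCT AAG ACT TAC — no ATG→stop ORF.
Frame 2: GTG AGT CAA GAT GGT ATT TAC CGC CTG CTA AGA CTT — no ATG→stop ORF.
Frame 3: TGA GTC AAG ATG GTA TTT ACC GCC TGC TAA GAC TTA — ATG at 12, stop TAA at 30 → 21 nt.
Longest: frame 3, positions 12–32, 21 nt = 7 codons = 6 aa. → 6 amino acids.

6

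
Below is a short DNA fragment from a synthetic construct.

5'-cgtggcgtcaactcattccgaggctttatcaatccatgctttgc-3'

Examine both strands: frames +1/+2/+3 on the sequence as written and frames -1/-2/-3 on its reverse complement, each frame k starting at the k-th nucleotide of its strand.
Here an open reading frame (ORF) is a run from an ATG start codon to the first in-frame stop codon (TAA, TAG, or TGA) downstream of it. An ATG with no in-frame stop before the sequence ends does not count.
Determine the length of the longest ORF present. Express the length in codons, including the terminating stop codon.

3

Reverse complement (5'→3'): GCAAAGCATGGATTGATAAAGCCTCGGAATGAGTTGACGCCACG
Frame +1: CGT GGC GTC AAC TCA TTC CGA GGC TTT ATC AAT CCA TGC TTT — no ATG→stop ORF.
Frame +2: GTG GCG TCA ACT CAT TCC GAG GCT TTA TCA ATC CAT GCT TTG — no ATG→stop ORF.
Frame +3: TGG CGT CAA CTC ATT CCG AGG CTT TAT CAA TCC ATG CTT TGC — no ATG→stop ORF.
Frame -1: GCA AAG CAT GGA TTG ATA AAG CCT CGG AAT GAG TTG ACG CCA — no ATG→stop ORF.
Frame -2: CAA AGC ATG GAT TGA TAA AGC CTC GGA ATG AGT TGA CGC CAC — ATG at 8, stop TGA at 14 → 9 nt; ATG at 29, stop TGA at 35 → 9 nt.
Frame -3: AAA GCA TGG ATT GAT AAA GCC TCG GAA TGA GTT GAC GCC ACG — no ATG→stop ORF.
Longest: frame -2, positions 8–16, 9 nt = 3 codons = 2 aa. → 3 codons.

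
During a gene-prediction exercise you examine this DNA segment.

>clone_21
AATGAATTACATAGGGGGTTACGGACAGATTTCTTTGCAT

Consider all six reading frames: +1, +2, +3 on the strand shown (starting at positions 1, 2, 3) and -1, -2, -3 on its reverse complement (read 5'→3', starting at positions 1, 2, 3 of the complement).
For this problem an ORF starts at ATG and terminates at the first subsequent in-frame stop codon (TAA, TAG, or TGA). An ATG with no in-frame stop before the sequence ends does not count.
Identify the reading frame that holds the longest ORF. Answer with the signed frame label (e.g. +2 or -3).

-2

Reverse complement (5'→3'): ATGCAAAGAAATCTGTCCGTAACCCCCTATGTAATTCATT
Frame +1: AAT GAA TTA CAT AGG GGG TTA CGG ACA GAT TTC TTT GCA — no ATG→stop ORF.
Frame +2: ATG AAT TAC ATA GGG GGT TAC GGA CAG ATT TCT TTG CAT — no ATG→stop ORF.
Frame +3: TGA ATT ACA TAG GGG GTT ACG GAC AGA TTT CTT TGC — no ATG→stop ORF.
Frame -1: ATG CAA AGA AAT CTG TCC GTA ACC CCC TAT GTA ATT CAT — no ATG→stop ORF.
Frame -2: TGC AAA GAA ATC TGT CCG TAA CCC CCT ATG TAA TTC ATT — ATG at 29, stop TAA at 32 → 6 nt.
Frame -3: GCA AAG AAA TCT GTC CGT AAC CCC CTA TGT AAT TCA — no ATG→stop ORF.
Longest ORF is 6 nt in frame -2 (positions 29–34).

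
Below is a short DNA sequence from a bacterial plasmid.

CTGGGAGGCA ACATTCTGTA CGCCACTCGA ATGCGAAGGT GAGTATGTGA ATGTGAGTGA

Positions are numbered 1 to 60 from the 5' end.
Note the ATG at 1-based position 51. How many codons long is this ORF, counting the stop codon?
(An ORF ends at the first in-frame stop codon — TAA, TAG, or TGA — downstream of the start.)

Codons from position 51: ATG (51–53), TGA (54–56).
TGA is the first in-frame stop; that's 2 codons including the stop.

2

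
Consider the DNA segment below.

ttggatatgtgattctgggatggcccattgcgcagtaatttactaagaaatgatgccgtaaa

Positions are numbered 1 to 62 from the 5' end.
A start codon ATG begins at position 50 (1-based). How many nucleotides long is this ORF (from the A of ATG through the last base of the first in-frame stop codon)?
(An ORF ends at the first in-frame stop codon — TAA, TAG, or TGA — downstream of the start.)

12

Codons from position 50: ATG (50–52), ATG (53–55), CCG (56–58), TAA (59–61).
TAA is the first in-frame stop; ORF spans 50–61, 12 nucleotides.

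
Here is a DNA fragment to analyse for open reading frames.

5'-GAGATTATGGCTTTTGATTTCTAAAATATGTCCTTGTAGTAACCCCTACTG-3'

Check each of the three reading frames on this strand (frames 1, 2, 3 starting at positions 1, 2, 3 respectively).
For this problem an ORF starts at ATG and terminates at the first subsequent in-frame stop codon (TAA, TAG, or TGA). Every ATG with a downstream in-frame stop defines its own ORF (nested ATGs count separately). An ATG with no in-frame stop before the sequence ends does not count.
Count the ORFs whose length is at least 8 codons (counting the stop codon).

Frame 1: GAG ATT ATG GCT TTT GAT TTC TAA AAT ATG TCC TTG TAG TAA CCC CTA CTG — ATG at 7, stop TAA at 22 → 18 nt; ATG at 28, stop TAG at 37 → 12 nt.
Frame 2: AGA TTA TGG CTT TTG ATT TCT AAA ATA TGT CCT TGT AGT AAC CCC TAC — no ATG→stop ORF.
Frame 3: GAT TAT GGC TTT TGA TTT CTA AAA TAT GTC CTT GTA GTA ACC CCT ACT — no ATG→stop ORF.
No ORF reaches 8 codons. Count = 0.

0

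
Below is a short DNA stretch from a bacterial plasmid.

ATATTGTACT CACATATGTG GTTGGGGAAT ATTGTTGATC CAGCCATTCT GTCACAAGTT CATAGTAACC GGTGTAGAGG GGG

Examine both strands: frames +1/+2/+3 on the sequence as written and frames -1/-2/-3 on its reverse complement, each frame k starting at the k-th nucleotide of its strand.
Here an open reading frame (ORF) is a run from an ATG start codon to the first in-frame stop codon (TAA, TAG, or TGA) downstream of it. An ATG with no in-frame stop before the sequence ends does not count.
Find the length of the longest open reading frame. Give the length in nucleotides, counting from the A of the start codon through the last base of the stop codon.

12

Reverse complement (5'→3'): CCCCCTCTACACCGGTTACTATGAACTTGTGACAGAATGGCTGGATCAACAATATTCCCCAACCACATATGTGAGTACAATAT
Frame +1: ATA TTG TAC TCA CAT ATG TGG TTG GGG AAT ATT GTT GAT CCA GCC ATT CTG TCA CAA GTT CAT AGT AAC CGG TGT AGA GGG — no ATG→stop ORF.
Frame +2: TAT TGT ACT CAC ATA TGT GGT TGG GGA ATA TTG TTG ATC CAG CCA TTC TGT CAC AAG TTC ATA GTA ACC GGT GTA GAG GGG — no ATG→stop ORF.
Frame +3: ATT GTA CTC ACA TAT GTG GTT GGG GAA TAT TGT TGA TCC AGC CAT TCT GTC ACA AGT TCA TAG TAA CCG GTG TAG AGG GGG — no ATG→stop ORF.
Frame -1: CCC CCT CTA CAC CGG TTA CTA TGA ACT TGT GAC AGA ATG GCT GGA TCA ACA ATA TTC CCC AAC CAC ATA TGT GAG TAC AAT — no ATG→stop ORF.
Frame -2: CCC CTC TAC ACC GGT TAC TAT GAA CTT GTG ACA GAA TGG CTG GAT CAA CAA TAT TCC CCA ACC ACA TAT GTG AGT ACA ATA — no ATG→stop ORF.
Frame -3: CCC TCT ACA CCG GTT ACT ATG AAC TTG TGA CAG AAT GGC TGG ATC AAC AAT ATT CCC CAA CCA CAT ATG TGA GTA CAA TAT — ATG at 21, stop TGA at 30 → 12 nt; ATG at 69, stop TGA at 72 → 6 nt.
Longest: frame -3, positions 21–32, 12 nt = 4 codons = 3 aa. → 12 nucleotides.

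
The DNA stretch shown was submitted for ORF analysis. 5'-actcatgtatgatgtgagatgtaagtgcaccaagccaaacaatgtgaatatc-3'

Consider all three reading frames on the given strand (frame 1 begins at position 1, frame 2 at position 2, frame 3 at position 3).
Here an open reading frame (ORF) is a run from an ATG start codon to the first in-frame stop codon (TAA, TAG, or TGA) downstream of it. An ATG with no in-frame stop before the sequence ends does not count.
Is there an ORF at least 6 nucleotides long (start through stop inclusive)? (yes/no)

yes

Frame 1: ACT CAT GTA TGA TGT GAG ATG TAA GTG CAC CAA GCC AAA CAA TGT GAA TAT — ATG at 19, stop TAA at 22 → 6 nt.
Frame 2: CTC ATG TAT GAT GTG AGA TGT AAG TGC ACC AAG CCA AAC AAT GTG AAT ATC — no ATG→stop ORF.
Frame 3: TCA TGT ATG ATG TGA GAT GTA AGT GCA CCA AGC CAA ACA ATG TGA ATA — ATG at 9, stop TGA at 15 → 9 nt; ATG at 12, stop TGA at 15 → 6 nt; ATG at 42, stop TGA at 45 → 6 nt.
Frame 1 has an ORF of 6 nucleotides (positions 19–24) ≥ 6, so yes.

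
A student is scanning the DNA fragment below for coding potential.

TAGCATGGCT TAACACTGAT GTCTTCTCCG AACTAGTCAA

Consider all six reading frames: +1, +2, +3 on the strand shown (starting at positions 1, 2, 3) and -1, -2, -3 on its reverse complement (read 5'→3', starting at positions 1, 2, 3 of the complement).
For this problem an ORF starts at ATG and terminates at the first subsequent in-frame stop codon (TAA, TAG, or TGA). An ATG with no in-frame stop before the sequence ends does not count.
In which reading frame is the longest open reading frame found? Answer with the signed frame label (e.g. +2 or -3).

+1

Reverse complement (5'→3'): TTGACTAGTTCGGAGAAGACATCAGTGTTAAGCCATGCTA
Frame +1: TAG CAT GGC TTA ACA CTG ATG TCT TCT CCG AAC TAG TCA — ATG at 19, stop TAG at 34 → 18 nt.
Frame +2: AGC ATG GCT TAA CAC TGA TGT CTT CTC CGA ACT AGT CAA — ATG at 5, stop TAA at 11 → 9 nt.
Frame +3: GCA TGG CTT AAC ACT GAT GTC TTC TCC GAA CTA GTC — no ATG→stop ORF.
Frame -1: TTG ACT AGT TCG GAG AAG ACA TCA GTG TTA AGC CAT GCT — no ATG→stop ORF.
Frame -2: TGA CTA GTT CGG AGA AGA CAT CAG TGT TAA GCC ATG CTA — no ATG→stop ORF.
Frame -3: GAC TAG TTC GGA GAA GAC ATC AGT GTT AAG CCA TGC — no ATG→stop ORF.
Longest ORF is 18 nt in frame +1 (positions 19–36).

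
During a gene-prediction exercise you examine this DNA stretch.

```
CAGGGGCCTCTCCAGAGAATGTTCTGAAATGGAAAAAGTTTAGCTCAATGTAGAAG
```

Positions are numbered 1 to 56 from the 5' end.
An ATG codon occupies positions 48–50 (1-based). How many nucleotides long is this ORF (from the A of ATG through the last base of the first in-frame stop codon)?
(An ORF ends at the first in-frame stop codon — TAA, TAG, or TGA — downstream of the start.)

6

Codons from position 48: ATG (48–50), TAG (51–53).
TAG is the first in-frame stop; ORF spans 48–53, 6 nucleotides.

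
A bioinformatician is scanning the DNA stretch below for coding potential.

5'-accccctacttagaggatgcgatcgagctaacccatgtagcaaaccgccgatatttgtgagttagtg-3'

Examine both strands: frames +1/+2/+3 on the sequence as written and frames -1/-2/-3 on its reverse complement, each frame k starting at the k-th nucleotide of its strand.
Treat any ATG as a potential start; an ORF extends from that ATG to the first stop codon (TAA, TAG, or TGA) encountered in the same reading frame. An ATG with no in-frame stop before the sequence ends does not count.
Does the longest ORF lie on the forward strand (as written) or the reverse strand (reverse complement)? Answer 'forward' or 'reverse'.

forward

Reverse complement (5'→3'): CACTAACTCACAAATATCGGCGGTTTGCTACATGGGTTAGCTCGATCGCATCCTCTAAGTAGGGGGT
Frame +1: ACC CCC TAC TTA GAG GAT GCG ATC GAG CTA ACC CAT GTA GCA AAC CGC CGA TAT TTG TGA GTT AGT — no ATG→stop ORF.
Frame +2: CCC CCT ACT TAG AGG ATG CGA TCG AGC TAA CCC ATG TAG CAA ACC GCC GAT ATT TGT GAG TTA GTG — ATG at 17, stop TAA at 29 → 15 nt; ATG at 35, stop TAG at 38 → 6 nt.
Frame +3: CCC CTA CTT AGA GGA TGC GAT CGA GCT AAC CCA TGT AGC AAA CCG CCG ATA TTT GTG AGT TAG — no ATG→stop ORF.
Frame -1: CAC TAA CTC ACA AAT ATC GGC GGT TTG CTA CAT GGG TTA GCT CGA TCG CAT CCT CTA AGT AGG GGG — no ATG→stop ORF.
Frame -2: ACT AAC TCA CAA ATA TCG GCG GTT TGC TAC ATG GGT TAG CTC GAT CGC ATC CTC TAA GTA GGG GGT — ATG at 32, stop TAG at 38 → 9 nt.
Frame -3: CTA ACT CAC AAA TAT CGG CGG TTT GCT ACA TGG GTT AGC TCG ATC GCA TCC TCT AAG TAG GGG — no ATG→stop ORF.
Forward-strand max 15 nt; reverse-strand max 9 nt. The forward strand has the longer ORF.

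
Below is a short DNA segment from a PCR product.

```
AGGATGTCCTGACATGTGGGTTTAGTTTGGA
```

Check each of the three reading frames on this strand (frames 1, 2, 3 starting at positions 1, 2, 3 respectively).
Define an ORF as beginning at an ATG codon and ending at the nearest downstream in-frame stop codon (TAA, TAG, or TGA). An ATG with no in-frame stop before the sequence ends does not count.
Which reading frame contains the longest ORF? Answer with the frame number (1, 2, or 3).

Frame 1: AGG ATG TCC TGA CAT GTG GGT TTA GTT TGG — ATG at 4, stop TGA at 10 → 9 nt.
Frame 2: GGA TGT CCT GAC ATG TGG GTT TAG TTT GGA — ATG at 14, stop TAG at 23 → 12 nt.
Frame 3: GAT GTC CTG ACA TGT GGG TTT AGT TTG — no ATG→stop ORF.
Longest ORF is 12 nt in frame 2 (positions 14–25).

2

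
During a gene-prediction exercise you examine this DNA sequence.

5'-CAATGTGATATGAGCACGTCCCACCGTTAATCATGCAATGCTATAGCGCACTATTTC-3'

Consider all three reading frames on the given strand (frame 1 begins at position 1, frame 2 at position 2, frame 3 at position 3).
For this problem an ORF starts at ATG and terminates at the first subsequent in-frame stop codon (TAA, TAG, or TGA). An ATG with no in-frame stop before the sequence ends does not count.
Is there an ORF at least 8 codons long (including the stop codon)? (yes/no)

no

Frame 1: CAA TGT GAT ATG AGC ACG TCC CAC CGT TAA TCA TGC AAT GCT ATA GCG CAC TAT TTC — ATG at 10, stop TAA at 28 → 21 nt.
Frame 2: AAT GTG ATA TGA GCA CGT CCC ACC GTT AAT CAT GCA ATG CTA TAG CGC ACT ATT — ATG at 38, stop TAG at 44 → 9 nt.
Frame 3: ATG TGA TAT GAG CAC GTC CCA CCG TTA ATC ATG CAA TGC TAT AGC GCA CTA TTT — ATG at 3, stop TGA at 6 → 6 nt.
Largest ORF found is 7 codons < 8, so no.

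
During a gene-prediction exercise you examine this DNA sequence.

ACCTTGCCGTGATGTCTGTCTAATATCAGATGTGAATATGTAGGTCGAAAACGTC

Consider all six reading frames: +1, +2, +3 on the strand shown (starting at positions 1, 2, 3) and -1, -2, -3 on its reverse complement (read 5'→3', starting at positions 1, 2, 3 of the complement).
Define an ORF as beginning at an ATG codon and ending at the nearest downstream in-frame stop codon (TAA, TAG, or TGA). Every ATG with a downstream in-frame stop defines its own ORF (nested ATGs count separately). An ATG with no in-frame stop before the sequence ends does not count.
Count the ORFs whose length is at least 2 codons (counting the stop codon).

Reverse complement (5'→3'): GACGTTTTCGACCTACATATTCACATCTGATATTAGACAGACATCACGGCAAGGT
Frame +1: ACC TTG CCG TGA TGT CTG TCT AAT ATC AGA TGT GAA TAT GTA GGT CGA AAA CGT — no ATG→stop ORF.
Frame +2: CCT TGC CGT GAT GTC TGT CTA ATA TCA GAT GTG AAT ATG TAG GTC GAA AAC GTC — ATG at 38, stop TAG at 41 → 6 nt.
Frame +3: CTT GCC GTG ATG TCT GTC TAA TAT CAG ATG TGA ATA TGT AGG TCG AAA ACG — ATG at 12, stop TAA at 21 → 12 nt; ATG at 30, stop TGA at 33 → 6 nt.
Frame -1: GAC GTT TTC GAC CTA CAT ATT CAC ATC TGA TAT TAG ACA GAC ATC ACG GCA AGG — no ATG→stop ORF.
Frame -2: ACG TTT TCG ACC TAC ATA TTC ACA TCT GAT ATT AGA CAG ACA TCA CGG CAA GGT — no ATG→stop ORF.
Frame -3: CGT TTT CGA CCT ACA TAT TCA CAT CTG ATA TTA GAC AGA CAT CAC GGC AAG — no ATG→stop ORF.
ORFs ≥ 2 codons: frame +2 38–43 (2 codons), frame +3 12–23 (4 codons), frame +3 30–35 (2 codons). Count = 3.

3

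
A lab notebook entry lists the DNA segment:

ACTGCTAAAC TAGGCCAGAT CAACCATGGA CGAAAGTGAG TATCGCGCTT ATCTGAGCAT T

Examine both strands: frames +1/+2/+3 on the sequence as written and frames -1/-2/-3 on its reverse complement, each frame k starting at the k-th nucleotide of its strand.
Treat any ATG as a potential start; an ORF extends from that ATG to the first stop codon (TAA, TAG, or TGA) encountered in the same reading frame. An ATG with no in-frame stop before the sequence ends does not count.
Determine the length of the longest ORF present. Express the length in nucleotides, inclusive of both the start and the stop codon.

18

Reverse complement (5'→3'): AATGCTCAGATAAGCGCGATACTCACTTTCGTCCATGGTTGATCTGGCCTAGTTTAGCAGT
Frame +1: ACT GCT AAA CTA GGC CAG ATC AAC CAT GGA CGA AAG TGA GTA TCG CGC TTA TCT GAG CAT — no ATG→stop ORF.
Frame +2: CTG CTA AAC TAG GCC AGA TCA ACC ATG GAC GAA AGT GAG TAT CGC GCT TAT CTG AGC ATT — no ATG→stop ORF.
Frame +3: TGC TAA ACT AGG CCA GAT CAA CCA TGG ACG AAA GTG AGT ATC GCG CTT ATC TGA GCA — no ATG→stop ORF.
Frame -1: AAT GCT CAG ATA AGC GCG ATA CTC ACT TTC GTC CAT GGT TGA TCT GGC CTA GTT TAG CAG — no ATG→stop ORF.
Frame -2: ATG CTC AGA TAA GCG CGA TAC TCA CTT TCG TCC ATG GTT GAT CTG GCC TAG TTT AGC AGT — ATG at 2, stop TAA at 11 → 12 nt; ATG at 35, stop TAG at 50 → 18 nt.
Frame -3: TGC TCA GAT AAG CGC GAT ACT CAC TTT CGT CCA TGG TTG ATC TGG CCT AGT TTA GCA — no ATG→stop ORF.
Longest: frame -2, positions 35–52, 18 nt = 6 codons = 5 aa. → 18 nucleotides.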